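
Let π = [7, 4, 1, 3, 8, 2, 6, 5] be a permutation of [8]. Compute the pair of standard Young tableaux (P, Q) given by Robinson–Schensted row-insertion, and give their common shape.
P = [1, 2, 5] / [3, 6] / [4, 8] / [7];  Q = [1, 4, 5] / [2, 7] / [3, 8] / [6];  common shape = (3, 2, 2, 1)

Row-insert the values π_1, π_2, … into P one at a time, bumping the leftmost entry strictly greater than the inserted value down to the next row. The recording tableau Q records, in position (i, j), the step at which that cell was added to P.
  Insert 7 (step 1): P = [7];  Q = [1]
  Insert 4 (step 2): P = [4] / [7];  Q = [1] / [2]
  Insert 1 (step 3): P = [1] / [4] / [7];  Q = [1] / [2] / [3]
  Insert 3 (step 4): P = [1, 3] / [4] / [7];  Q = [1, 4] / [2] / [3]
  Insert 8 (step 5): P = [1, 3, 8] / [4] / [7];  Q = [1, 4, 5] / [2] / [3]
  Insert 2 (step 6): P = [1, 2, 8] / [3] / [4] / [7];  Q = [1, 4, 5] / [2] / [3] / [6]
  Insert 6 (step 7): P = [1, 2, 6] / [3, 8] / [4] / [7];  Q = [1, 4, 5] / [2, 7] / [3] / [6]
  Insert 5 (step 8): P = [1, 2, 5] / [3, 6] / [4, 8] / [7];  Q = [1, 4, 5] / [2, 7] / [3, 8] / [6]
Final shape: (3, 2, 2, 1).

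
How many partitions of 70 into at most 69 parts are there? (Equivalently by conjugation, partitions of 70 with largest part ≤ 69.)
p(70, parts ≤ 69) = 4087967

Use the recurrence p(n, m) = p(n, m−1) + p(n−m, m): either the largest part is < m (count p(n, m−1)) or the largest part is exactly m (remove one copy of m, count p(n−m, m)). With p(0, ·) = 1 this gives p(70, parts ≤ 69) = 4087967. (By conjugating Young diagrams, this also counts partitions of 70 into at most 69 parts.)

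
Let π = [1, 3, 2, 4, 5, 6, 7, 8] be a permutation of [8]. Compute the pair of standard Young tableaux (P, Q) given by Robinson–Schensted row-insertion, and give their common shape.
P = [1, 2, 4, 5, 6, 7, 8] / [3];  Q = [1, 2, 4, 5, 6, 7, 8] / [3];  common shape = (7, 1)

Row-insert the values π_1, π_2, … into P one at a time, bumping the leftmost entry strictly greater than the inserted value down to the next row. The recording tableau Q records, in position (i, j), the step at which that cell was added to P.
  Insert 1 (step 1): P = [1];  Q = [1]
  Insert 3 (step 2): P = [1, 3];  Q = [1, 2]
  Insert 2 (step 3): P = [1, 2] / [3];  Q = [1, 2] / [3]
  Insert 4 (step 4): P = [1, 2, 4] / [3];  Q = [1, 2, 4] / [3]
  Insert 5 (step 5): P = [1, 2, 4, 5] / [3];  Q = [1, 2, 4, 5] / [3]
  Insert 6 (step 6): P = [1, 2, 4, 5, 6] / [3];  Q = [1, 2, 4, 5, 6] / [3]
  Insert 7 (step 7): P = [1, 2, 4, 5, 6, 7] / [3];  Q = [1, 2, 4, 5, 6, 7] / [3]
  Insert 8 (step 8): P = [1, 2, 4, 5, 6, 7, 8] / [3];  Q = [1, 2, 4, 5, 6, 7, 8] / [3]
Final shape: (7, 1).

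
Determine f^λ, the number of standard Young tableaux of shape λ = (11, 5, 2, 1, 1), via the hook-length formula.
# SYT of shape (11, 5, 2, 1, 1) = 13579566

Hook-length formula: f^λ = n! / Π hook(c), product over all cells c of the Young diagram. For λ = (11, 5, 2, 1, 1), n = 20 boxes. Hook lengths by row (left-to-right, top-to-bottom): [15, 12, 10, 9, 8, 6, 5, 4, 3, 2, 1]; [8, 5, 3, 2, 1]; [4, 1]; [2]; [1]. Product of hooks = 179159040000. So f^λ = 20! / 179159040000 = 2432902008176640000 / 179159040000 = 13579566.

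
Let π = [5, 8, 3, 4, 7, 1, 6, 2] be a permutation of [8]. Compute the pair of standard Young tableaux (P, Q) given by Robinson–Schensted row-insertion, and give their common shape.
P = [1, 2, 6] / [3, 4] / [5, 7] / [8];  Q = [1, 2, 5] / [3, 4] / [6, 7] / [8];  common shape = (3, 2, 2, 1)

Row-insert the values π_1, π_2, … into P one at a time, bumping the leftmost entry strictly greater than the inserted value down to the next row. The recording tableau Q records, in position (i, j), the step at which that cell was added to P.
  Insert 5 (step 1): P = [5];  Q = [1]
  Insert 8 (step 2): P = [5, 8];  Q = [1, 2]
  Insert 3 (step 3): P = [3, 8] / [5];  Q = [1, 2] / [3]
  Insert 4 (step 4): P = [3, 4] / [5, 8];  Q = [1, 2] / [3, 4]
  Insert 7 (step 5): P = [3, 4, 7] / [5, 8];  Q = [1, 2, 5] / [3, 4]
  Insert 1 (step 6): P = [1, 4, 7] / [3, 8] / [5];  Q = [1, 2, 5] / [3, 4] / [6]
  Insert 6 (step 7): P = [1, 4, 6] / [3, 7] / [5, 8];  Q = [1, 2, 5] / [3, 4] / [6, 7]
  Insert 2 (step 8): P = [1, 2, 6] / [3, 4] / [5, 7] / [8];  Q = [1, 2, 5] / [3, 4] / [6, 7] / [8]
Final shape: (3, 2, 2, 1).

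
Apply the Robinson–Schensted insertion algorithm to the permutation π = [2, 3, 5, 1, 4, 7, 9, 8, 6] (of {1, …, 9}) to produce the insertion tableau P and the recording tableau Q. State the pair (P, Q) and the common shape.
P = [1, 3, 4, 6, 8] / [2, 5, 7] / [9];  Q = [1, 2, 3, 6, 7] / [4, 5, 8] / [9];  common shape = (5, 3, 1)

Row-insert the values π_1, π_2, … into P one at a time, bumping the leftmost entry strictly greater than the inserted value down to the next row. The recording tableau Q records, in position (i, j), the step at which that cell was added to P.
  Insert 2 (step 1): P = [2];  Q = [1]
  Insert 3 (step 2): P = [2, 3];  Q = [1, 2]
  Insert 5 (step 3): P = [2, 3, 5];  Q = [1, 2, 3]
  Insert 1 (step 4): P = [1, 3, 5] / [2];  Q = [1, 2, 3] / [4]
  Insert 4 (step 5): P = [1, 3, 4] / [2, 5];  Q = [1, 2, 3] / [4, 5]
  Insert 7 (step 6): P = [1, 3, 4, 7] / [2, 5];  Q = [1, 2, 3, 6] / [4, 5]
  Insert 9 (step 7): P = [1, 3, 4, 7, 9] / [2, 5];  Q = [1, 2, 3, 6, 7] / [4, 5]
  Insert 8 (step 8): P = [1, 3, 4, 7, 8] / [2, 5, 9];  Q = [1, 2, 3, 6, 7] / [4, 5, 8]
  Insert 6 (step 9): P = [1, 3, 4, 6, 8] / [2, 5, 7] / [9];  Q = [1, 2, 3, 6, 7] / [4, 5, 8] / [9]
Final shape: (5, 3, 1).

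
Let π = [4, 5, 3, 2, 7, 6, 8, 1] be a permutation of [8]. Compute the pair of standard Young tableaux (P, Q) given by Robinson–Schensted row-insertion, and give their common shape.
P = [1, 5, 6, 8] / [2, 7] / [3] / [4];  Q = [1, 2, 5, 7] / [3, 6] / [4] / [8];  common shape = (4, 2, 1, 1)

Row-insert the values π_1, π_2, … into P one at a time, bumping the leftmost entry strictly greater than the inserted value down to the next row. The recording tableau Q records, in position (i, j), the step at which that cell was added to P.
  Insert 4 (step 1): P = [4];  Q = [1]
  Insert 5 (step 2): P = [4, 5];  Q = [1, 2]
  Insert 3 (step 3): P = [3, 5] / [4];  Q = [1, 2] / [3]
  Insert 2 (step 4): P = [2, 5] / [3] / [4];  Q = [1, 2] / [3] / [4]
  Insert 7 (step 5): P = [2, 5, 7] / [3] / [4];  Q = [1, 2, 5] / [3] / [4]
  Insert 6 (step 6): P = [2, 5, 6] / [3, 7] / [4];  Q = [1, 2, 5] / [3, 6] / [4]
  Insert 8 (step 7): P = [2, 5, 6, 8] / [3, 7] / [4];  Q = [1, 2, 5, 7] / [3, 6] / [4]
  Insert 1 (step 8): P = [1, 5, 6, 8] / [2, 7] / [3] / [4];  Q = [1, 2, 5, 7] / [3, 6] / [4] / [8]
Final shape: (4, 2, 1, 1).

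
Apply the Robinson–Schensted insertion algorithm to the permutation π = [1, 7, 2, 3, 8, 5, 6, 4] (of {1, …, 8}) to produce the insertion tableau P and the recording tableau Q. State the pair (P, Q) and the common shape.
P = [1, 2, 3, 4, 6] / [5, 8] / [7];  Q = [1, 2, 4, 5, 7] / [3, 6] / [8];  common shape = (5, 2, 1)

Row-insert the values π_1, π_2, … into P one at a time, bumping the leftmost entry strictly greater than the inserted value down to the next row. The recording tableau Q records, in position (i, j), the step at which that cell was added to P.
  Insert 1 (step 1): P = [1];  Q = [1]
  Insert 7 (step 2): P = [1, 7];  Q = [1, 2]
  Insert 2 (step 3): P = [1, 2] / [7];  Q = [1, 2] / [3]
  Insert 3 (step 4): P = [1, 2, 3] / [7];  Q = [1, 2, 4] / [3]
  Insert 8 (step 5): P = [1, 2, 3, 8] / [7];  Q = [1, 2, 4, 5] / [3]
  Insert 5 (step 6): P = [1, 2, 3, 5] / [7, 8];  Q = [1, 2, 4, 5] / [3, 6]
  Insert 6 (step 7): P = [1, 2, 3, 5, 6] / [7, 8];  Q = [1, 2, 4, 5, 7] / [3, 6]
  Insert 4 (step 8): P = [1, 2, 3, 4, 6] / [5, 8] / [7];  Q = [1, 2, 4, 5, 7] / [3, 6] / [8]
Final shape: (5, 2, 1).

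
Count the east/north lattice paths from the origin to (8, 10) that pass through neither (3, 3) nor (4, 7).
Number of paths = 19868

Inclusion–exclusion. Total paths: C(18, 8) = 43758. Through P₁: C(6, 3)·C(12, 5) = 15840. Through P₂: C(11, 4)·C(7, 4) = 11550. Since P₁ is strictly southwest of P₂, a monotone path through both must visit P₁ then P₂; paths through both = C(6, 3)·C(5, 1)·C(7, 4) = 3500. Avoid both = 43758 − 15840 − 11550 + 3500 = 19868.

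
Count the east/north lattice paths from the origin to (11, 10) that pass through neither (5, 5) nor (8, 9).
Number of paths = 174332

Inclusion–exclusion. Total paths: C(21, 11) = 352716. Through P₁: C(10, 5)·C(11, 6) = 116424. Through P₂: C(17, 8)·C(4, 3) = 97240. Since P₁ is strictly southwest of P₂, a monotone path through both must visit P₁ then P₂; paths through both = C(10, 5)·C(7, 3)·C(4, 3) = 35280. Avoid both = 352716 − 116424 − 97240 + 35280 = 174332.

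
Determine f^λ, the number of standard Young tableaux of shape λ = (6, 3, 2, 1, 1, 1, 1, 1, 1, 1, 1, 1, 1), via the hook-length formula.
# SYT of shape (6, 3, 2, 1, 1, 1, 1, 1, 1, 1, 1, 1, 1) = 7390240

Hook-length formula: f^λ = n! / Π hook(c), product over all cells c of the Young diagram. For λ = (6, 3, 2, 1, 1, 1, 1, 1, 1, 1, 1, 1, 1), n = 21 boxes. Hook lengths by row (left-to-right, top-to-bottom): [18, 7, 5, 3, 2, 1]; [14, 3, 1]; [12, 1]; [10]; [9]; [8]; [7]; [6]; [5]; [4]; [3]; [2]; [1]. Product of hooks = 6913299456000. So f^λ = 21! / 6913299456000 = 51090942171709440000 / 6913299456000 = 7390240.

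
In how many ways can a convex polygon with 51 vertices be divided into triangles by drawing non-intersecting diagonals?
C_49 = 509552245179617138054608572

These polygon triangulations are counted by the Catalan number C_n = (1/(n + 1)) · C(2n, n). For n = 49: C_49 = (1/50) · C(98, 49) = 25477612258980856902730428600/50 = 509552245179617138054608572.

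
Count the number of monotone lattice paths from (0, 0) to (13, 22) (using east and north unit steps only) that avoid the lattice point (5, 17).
Number of paths = 1442445942

Total paths from (0, 0) to (13, 22): C(35, 13) = 1476337800. Paths through (5, 17): (paths (0, 0) → (5, 17)) × (paths (5, 17) → (13, 22)) = C(22, 5) · C(13, 8) = 26334 · 1287 = 33891858. Avoidance count = 1476337800 − 33891858 = 1442445942.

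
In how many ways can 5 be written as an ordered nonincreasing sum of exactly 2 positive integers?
p(5, 2 parts) = 2

Partitions of n into exactly k parts ↔ partitions of n − k into at most k parts (subtract 1 from each part). For n = 5, k = 2, the partitions are: 4+1, 3+2. Count = 2.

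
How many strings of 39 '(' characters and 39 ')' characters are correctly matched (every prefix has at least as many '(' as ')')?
C_39 = 680425371729975800390

These balanced parentheses are counted by the Catalan number C_n = (1/(n + 1)) · C(2n, n). For n = 39: C_39 = (1/40) · C(78, 39) = 27217014869199032015600/40 = 680425371729975800390.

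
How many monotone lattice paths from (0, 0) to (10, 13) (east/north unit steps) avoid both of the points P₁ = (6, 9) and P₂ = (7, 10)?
Number of paths = 604956

Inclusion–exclusion. Total paths: C(23, 10) = 1144066. Through P₁: C(15, 6)·C(8, 4) = 350350. Through P₂: C(17, 7)·C(6, 3) = 388960. Since P₁ is strictly southwest of P₂, a monotone path through both must visit P₁ then P₂; paths through both = C(15, 6)·C(2, 1)·C(6, 3) = 200200. Avoid both = 1144066 − 350350 − 388960 + 200200 = 604956.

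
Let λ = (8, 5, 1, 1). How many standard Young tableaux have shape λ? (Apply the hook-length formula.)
# SYT of shape (8, 5, 1, 1) = 35100

Hook-length formula: f^λ = n! / Π hook(c), product over all cells c of the Young diagram. For λ = (8, 5, 1, 1), n = 15 boxes. Hook lengths by row (left-to-right, top-to-bottom): [11, 8, 7, 6, 5, 3, 2, 1]; [7, 4, 3, 2, 1]; [2]; [1]. Product of hooks = 37255680. So f^λ = 15! / 37255680 = 1307674368000 / 37255680 = 35100.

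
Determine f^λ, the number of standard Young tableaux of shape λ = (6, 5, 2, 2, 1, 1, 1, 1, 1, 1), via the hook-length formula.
# SYT of shape (6, 5, 2, 2, 1, 1, 1, 1, 1, 1) = 146241480

Hook-length formula: f^λ = n! / Π hook(c), product over all cells c of the Young diagram. For λ = (6, 5, 2, 2, 1, 1, 1, 1, 1, 1), n = 21 boxes. Hook lengths by row (left-to-right, top-to-bottom): [15, 8, 5, 4, 3, 1]; [13, 6, 3, 2, 1]; [9, 2]; [8, 1]; [6]; [5]; [4]; [3]; [2]; [1]. Product of hooks = 349360128000. So f^λ = 21! / 349360128000 = 51090942171709440000 / 349360128000 = 146241480.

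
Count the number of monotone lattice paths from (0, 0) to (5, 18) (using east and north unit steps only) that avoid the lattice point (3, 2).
Number of paths = 32119

Total paths from (0, 0) to (5, 18): C(23, 5) = 33649. Paths through (3, 2): (paths (0, 0) → (3, 2)) × (paths (3, 2) → (5, 18)) = C(5, 3) · C(18, 2) = 10 · 153 = 1530. Avoidance count = 33649 − 1530 = 32119.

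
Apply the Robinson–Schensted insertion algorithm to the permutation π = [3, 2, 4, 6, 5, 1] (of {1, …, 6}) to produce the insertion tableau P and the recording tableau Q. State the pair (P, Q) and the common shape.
P = [1, 4, 5] / [2, 6] / [3];  Q = [1, 3, 4] / [2, 5] / [6];  common shape = (3, 2, 1)

Row-insert the values π_1, π_2, … into P one at a time, bumping the leftmost entry strictly greater than the inserted value down to the next row. The recording tableau Q records, in position (i, j), the step at which that cell was added to P.
  Insert 3 (step 1): P = [3];  Q = [1]
  Insert 2 (step 2): P = [2] / [3];  Q = [1] / [2]
  Insert 4 (step 3): P = [2, 4] / [3];  Q = [1, 3] / [2]
  Insert 6 (step 4): P = [2, 4, 6] / [3];  Q = [1, 3, 4] / [2]
  Insert 5 (step 5): P = [2, 4, 5] / [3, 6];  Q = [1, 3, 4] / [2, 5]
  Insert 1 (step 6): P = [1, 4, 5] / [2, 6] / [3];  Q = [1, 3, 4] / [2, 5] / [6]
Final shape: (3, 2, 1).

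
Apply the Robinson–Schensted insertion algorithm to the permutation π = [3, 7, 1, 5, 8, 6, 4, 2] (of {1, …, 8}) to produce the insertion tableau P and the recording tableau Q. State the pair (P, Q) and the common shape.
P = [1, 2, 6] / [3, 4, 8] / [5] / [7];  Q = [1, 2, 5] / [3, 4, 6] / [7] / [8];  common shape = (3, 3, 1, 1)

Row-insert the values π_1, π_2, … into P one at a time, bumping the leftmost entry strictly greater than the inserted value down to the next row. The recording tableau Q records, in position (i, j), the step at which that cell was added to P.
  Insert 3 (step 1): P = [3];  Q = [1]
  Insert 7 (step 2): P = [3, 7];  Q = [1, 2]
  Insert 1 (step 3): P = [1, 7] / [3];  Q = [1, 2] / [3]
  Insert 5 (step 4): P = [1, 5] / [3, 7];  Q = [1, 2] / [3, 4]
  Insert 8 (step 5): P = [1, 5, 8] / [3, 7];  Q = [1, 2, 5] / [3, 4]
  Insert 6 (step 6): P = [1, 5, 6] / [3, 7, 8];  Q = [1, 2, 5] / [3, 4, 6]
  Insert 4 (step 7): P = [1, 4, 6] / [3, 5, 8] / [7];  Q = [1, 2, 5] / [3, 4, 6] / [7]
  Insert 2 (step 8): P = [1, 2, 6] / [3, 4, 8] / [5] / [7];  Q = [1, 2, 5] / [3, 4, 6] / [7] / [8]
Final shape: (3, 3, 1, 1).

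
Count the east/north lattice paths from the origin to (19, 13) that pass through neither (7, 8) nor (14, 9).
Number of paths = 211074360

Inclusion–exclusion. Total paths: C(32, 19) = 347373600. Through P₁: C(15, 7)·C(17, 12) = 39819780. Through P₂: C(23, 14)·C(9, 5) = 102965940. Since P₁ is strictly southwest of P₂, a monotone path through both must visit P₁ then P₂; paths through both = C(15, 7)·C(8, 7)·C(9, 5) = 6486480. Avoid both = 347373600 − 39819780 − 102965940 + 6486480 = 211074360.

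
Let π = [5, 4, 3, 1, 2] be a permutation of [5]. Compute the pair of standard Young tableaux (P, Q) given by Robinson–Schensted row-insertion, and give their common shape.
P = [1, 2] / [3] / [4] / [5];  Q = [1, 5] / [2] / [3] / [4];  common shape = (2, 1, 1, 1)

Row-insert the values π_1, π_2, … into P one at a time, bumping the leftmost entry strictly greater than the inserted value down to the next row. The recording tableau Q records, in position (i, j), the step at which that cell was added to P.
  Insert 5 (step 1): P = [5];  Q = [1]
  Insert 4 (step 2): P = [4] / [5];  Q = [1] / [2]
  Insert 3 (step 3): P = [3] / [4] / [5];  Q = [1] / [2] / [3]
  Insert 1 (step 4): P = [1] / [3] / [4] / [5];  Q = [1] / [2] / [3] / [4]
  Insert 2 (step 5): P = [1, 2] / [3] / [4] / [5];  Q = [1, 5] / [2] / [3] / [4]
Final shape: (2, 1, 1, 1).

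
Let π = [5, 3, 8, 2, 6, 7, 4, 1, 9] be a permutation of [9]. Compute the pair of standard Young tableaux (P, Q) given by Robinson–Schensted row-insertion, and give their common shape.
P = [1, 4, 7, 9] / [2, 6] / [3, 8] / [5];  Q = [1, 3, 6, 9] / [2, 5] / [4, 7] / [8];  common shape = (4, 2, 2, 1)

Row-insert the values π_1, π_2, … into P one at a time, bumping the leftmost entry strictly greater than the inserted value down to the next row. The recording tableau Q records, in position (i, j), the step at which that cell was added to P.
  Insert 5 (step 1): P = [5];  Q = [1]
  Insert 3 (step 2): P = [3] / [5];  Q = [1] / [2]
  Insert 8 (step 3): P = [3, 8] / [5];  Q = [1, 3] / [2]
  Insert 2 (step 4): P = [2, 8] / [3] / [5];  Q = [1, 3] / [2] / [4]
  Insert 6 (step 5): P = [2, 6] / [3, 8] / [5];  Q = [1, 3] / [2, 5] / [4]
  Insert 7 (step 6): P = [2, 6, 7] / [3, 8] / [5];  Q = [1, 3, 6] / [2, 5] / [4]
  Insert 4 (step 7): P = [2, 4, 7] / [3, 6] / [5, 8];  Q = [1, 3, 6] / [2, 5] / [4, 7]
  Insert 1 (step 8): P = [1, 4, 7] / [2, 6] / [3, 8] / [5];  Q = [1, 3, 6] / [2, 5] / [4, 7] / [8]
  Insert 9 (step 9): P = [1, 4, 7, 9] / [2, 6] / [3, 8] / [5];  Q = [1, 3, 6, 9] / [2, 5] / [4, 7] / [8]
Final shape: (4, 2, 2, 1).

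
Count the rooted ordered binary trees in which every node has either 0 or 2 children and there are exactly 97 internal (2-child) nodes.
C_97 = 14657929356129575437016877846657032761712954950899755100

These full binary trees are counted by the Catalan number C_n = (1/(n + 1)) · C(2n, n). For n = 97: C_97 = (1/98) · C(194, 97) = 1436477076900698392827654028972389210647869585188175999800/98 = 14657929356129575437016877846657032761712954950899755100.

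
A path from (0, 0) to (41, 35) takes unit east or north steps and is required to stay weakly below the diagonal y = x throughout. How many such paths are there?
Number of paths = 909101747848285690860

By the reflection principle (André's argument), the number of monotone paths to (41, 35) with n ≤ m that never go above y = x is C(76, 41) − C(76, 42) = 5454610487089714145160 − 4545508739241428454300 = 909101747848285690860.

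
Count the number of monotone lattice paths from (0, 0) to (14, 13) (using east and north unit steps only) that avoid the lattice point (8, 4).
Number of paths = 17580825

Total paths from (0, 0) to (14, 13): C(27, 14) = 20058300. Paths through (8, 4): (paths (0, 0) → (8, 4)) × (paths (8, 4) → (14, 13)) = C(12, 8) · C(15, 6) = 495 · 5005 = 2477475. Avoidance count = 20058300 − 2477475 = 17580825.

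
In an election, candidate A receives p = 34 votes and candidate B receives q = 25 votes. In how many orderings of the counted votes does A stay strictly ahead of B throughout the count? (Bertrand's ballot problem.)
Strict-lead orderings = 4619594057037687

Total orderings of the 59 votes with 34 for A: C(59, 34) = 30284005485024837. By the Bertrand ballot formula (Cycle Lemma / reflection principle), the number of orderings in which A is strictly ahead of B throughout is (p − q)/(p + q) · C(p + q, p) = (34 − 25)/(34 + 25) · 30284005485024837 = 4619594057037687.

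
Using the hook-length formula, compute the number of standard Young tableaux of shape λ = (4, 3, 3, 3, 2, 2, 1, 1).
# SYT of shape (4, 3, 3, 3, 2, 2, 1, 1) = 9523332

Hook-length formula: f^λ = n! / Π hook(c), product over all cells c of the Young diagram. For λ = (4, 3, 3, 3, 2, 2, 1, 1), n = 19 boxes. Hook lengths by row (left-to-right, top-to-bottom): [11, 8, 5, 1]; [9, 6, 3]; [8, 5, 2]; [7, 4, 1]; [5, 2]; [4, 1]; [2]; [1]. Product of hooks = 12773376000. So f^λ = 19! / 12773376000 = 121645100408832000 / 12773376000 = 9523332.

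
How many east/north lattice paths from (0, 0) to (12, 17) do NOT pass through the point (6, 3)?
Number of paths = 48640095

Total paths from (0, 0) to (12, 17): C(29, 12) = 51895935. Paths through (6, 3): (paths (0, 0) → (6, 3)) × (paths (6, 3) → (12, 17)) = C(9, 6) · C(20, 6) = 84 · 38760 = 3255840. Avoidance count = 51895935 − 3255840 = 48640095.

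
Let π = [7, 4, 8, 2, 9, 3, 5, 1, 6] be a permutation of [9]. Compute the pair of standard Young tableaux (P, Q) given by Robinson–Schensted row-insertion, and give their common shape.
P = [1, 3, 5, 6] / [2, 8, 9] / [4] / [7];  Q = [1, 3, 5, 9] / [2, 6, 7] / [4] / [8];  common shape = (4, 3, 1, 1)

Row-insert the values π_1, π_2, … into P one at a time, bumping the leftmost entry strictly greater than the inserted value down to the next row. The recording tableau Q records, in position (i, j), the step at which that cell was added to P.
  Insert 7 (step 1): P = [7];  Q = [1]
  Insert 4 (step 2): P = [4] / [7];  Q = [1] / [2]
  Insert 8 (step 3): P = [4, 8] / [7];  Q = [1, 3] / [2]
  Insert 2 (step 4): P = [2, 8] / [4] / [7];  Q = [1, 3] / [2] / [4]
  Insert 9 (step 5): P = [2, 8, 9] / [4] / [7];  Q = [1, 3, 5] / [2] / [4]
  Insert 3 (step 6): P = [2, 3, 9] / [4, 8] / [7];  Q = [1, 3, 5] / [2, 6] / [4]
  Insert 5 (step 7): P = [2, 3, 5] / [4, 8, 9] / [7];  Q = [1, 3, 5] / [2, 6, 7] / [4]
  Insert 1 (step 8): P = [1, 3, 5] / [2, 8, 9] / [4] / [7];  Q = [1, 3, 5] / [2, 6, 7] / [4] / [8]
  Insert 6 (step 9): P = [1, 3, 5, 6] / [2, 8, 9] / [4] / [7];  Q = [1, 3, 5, 9] / [2, 6, 7] / [4] / [8]
Final shape: (4, 3, 1, 1).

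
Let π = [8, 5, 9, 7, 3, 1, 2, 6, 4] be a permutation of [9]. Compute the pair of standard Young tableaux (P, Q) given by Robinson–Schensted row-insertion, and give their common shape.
P = [1, 2, 4] / [3, 6] / [5, 7] / [8, 9];  Q = [1, 3, 8] / [2, 4] / [5, 7] / [6, 9];  common shape = (3, 2, 2, 2)

Row-insert the values π_1, π_2, … into P one at a time, bumping the leftmost entry strictly greater than the inserted value down to the next row. The recording tableau Q records, in position (i, j), the step at which that cell was added to P.
  Insert 8 (step 1): P = [8];  Q = [1]
  Insert 5 (step 2): P = [5] / [8];  Q = [1] / [2]
  Insert 9 (step 3): P = [5, 9] / [8];  Q = [1, 3] / [2]
  Insert 7 (step 4): P = [5, 7] / [8, 9];  Q = [1, 3] / [2, 4]
  Insert 3 (step 5): P = [3, 7] / [5, 9] / [8];  Q = [1, 3] / [2, 4] / [5]
  Insert 1 (step 6): P = [1, 7] / [3, 9] / [5] / [8];  Q = [1, 3] / [2, 4] / [5] / [6]
  Insert 2 (step 7): P = [1, 2] / [3, 7] / [5, 9] / [8];  Q = [1, 3] / [2, 4] / [5, 7] / [6]
  Insert 6 (step 8): P = [1, 2, 6] / [3, 7] / [5, 9] / [8];  Q = [1, 3, 8] / [2, 4] / [5, 7] / [6]
  Insert 4 (step 9): P = [1, 2, 4] / [3, 6] / [5, 7] / [8, 9];  Q = [1, 3, 8] / [2, 4] / [5, 7] / [6, 9]
Final shape: (3, 2, 2, 2).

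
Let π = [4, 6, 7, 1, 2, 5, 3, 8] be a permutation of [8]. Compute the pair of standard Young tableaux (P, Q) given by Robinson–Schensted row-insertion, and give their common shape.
P = [1, 2, 3, 8] / [4, 5, 7] / [6];  Q = [1, 2, 3, 8] / [4, 5, 6] / [7];  common shape = (4, 3, 1)

Row-insert the values π_1, π_2, … into P one at a time, bumping the leftmost entry strictly greater than the inserted value down to the next row. The recording tableau Q records, in position (i, j), the step at which that cell was added to P.
  Insert 4 (step 1): P = [4];  Q = [1]
  Insert 6 (step 2): P = [4, 6];  Q = [1, 2]
  Insert 7 (step 3): P = [4, 6, 7];  Q = [1, 2, 3]
  Insert 1 (step 4): P = [1, 6, 7] / [4];  Q = [1, 2, 3] / [4]
  Insert 2 (step 5): P = [1, 2, 7] / [4, 6];  Q = [1, 2, 3] / [4, 5]
  Insert 5 (step 6): P = [1, 2, 5] / [4, 6, 7];  Q = [1, 2, 3] / [4, 5, 6]
  Insert 3 (step 7): P = [1, 2, 3] / [4, 5, 7] / [6];  Q = [1, 2, 3] / [4, 5, 6] / [7]
  Insert 8 (step 8): P = [1, 2, 3, 8] / [4, 5, 7] / [6];  Q = [1, 2, 3, 8] / [4, 5, 6] / [7]
Final shape: (4, 3, 1).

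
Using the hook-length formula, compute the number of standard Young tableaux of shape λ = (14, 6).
# SYT of shape (14, 6) = 23256

Hook-length formula: f^λ = n! / Π hook(c), product over all cells c of the Young diagram. For λ = (14, 6), n = 20 boxes. Hook lengths by row (left-to-right, top-to-bottom): [15, 14, 13, 12, 11, 10, 8, 7, 6, 5, 4, 3, 2, 1]; [6, 5, 4, 3, 2, 1]. Product of hooks = 104613949440000. So f^λ = 20! / 104613949440000 = 2432902008176640000 / 104613949440000 = 23256.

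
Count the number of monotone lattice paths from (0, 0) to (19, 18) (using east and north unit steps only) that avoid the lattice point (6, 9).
Number of paths = 15183044800

Total paths from (0, 0) to (19, 18): C(37, 19) = 17672631900. Paths through (6, 9): (paths (0, 0) → (6, 9)) × (paths (6, 9) → (19, 18)) = C(15, 6) · C(22, 13) = 5005 · 497420 = 2489587100. Avoidance count = 17672631900 − 2489587100 = 15183044800.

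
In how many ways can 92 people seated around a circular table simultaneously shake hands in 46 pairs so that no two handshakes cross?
C_46 = 8740328711533173390046320

These noncrossing handshakes are counted by the Catalan number C_n = (1/(n + 1)) · C(2n, n). For n = 46: C_46 = (1/47) · C(92, 46) = 410795449442059149332177040/47 = 8740328711533173390046320.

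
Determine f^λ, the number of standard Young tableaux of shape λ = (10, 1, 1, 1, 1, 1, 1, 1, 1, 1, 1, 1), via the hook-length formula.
# SYT of shape (10, 1, 1, 1, 1, 1, 1, 1, 1, 1, 1, 1) = 167960

Hook-length formula: f^λ = n! / Π hook(c), product over all cells c of the Young diagram. For λ = (10, 1, 1, 1, 1, 1, 1, 1, 1, 1, 1, 1), n = 21 boxes. Hook lengths by row (left-to-right, top-to-bottom): [21, 9, 8, 7, 6, 5, 4, 3, 2, 1]; [11]; [10]; [9]; [8]; [7]; [6]; [5]; [4]; [3]; [2]; [1]. Product of hooks = 304185176064000. So f^λ = 21! / 304185176064000 = 51090942171709440000 / 304185176064000 = 167960.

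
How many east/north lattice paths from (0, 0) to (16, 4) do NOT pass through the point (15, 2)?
Number of paths = 4437

Total paths from (0, 0) to (16, 4): C(20, 16) = 4845. Paths through (15, 2): (paths (0, 0) → (15, 2)) × (paths (15, 2) → (16, 4)) = C(17, 15) · C(3, 1) = 136 · 3 = 408. Avoidance count = 4845 − 408 = 4437.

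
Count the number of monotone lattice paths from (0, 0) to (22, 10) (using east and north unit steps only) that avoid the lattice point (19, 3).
Number of paths = 64327440

Total paths from (0, 0) to (22, 10): C(32, 22) = 64512240. Paths through (19, 3): (paths (0, 0) → (19, 3)) × (paths (19, 3) → (22, 10)) = C(22, 19) · C(10, 3) = 1540 · 120 = 184800. Avoidance count = 64512240 − 184800 = 64327440.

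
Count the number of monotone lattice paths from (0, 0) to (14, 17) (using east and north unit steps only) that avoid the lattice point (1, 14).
Number of paths = 265174125

Total paths from (0, 0) to (14, 17): C(31, 14) = 265182525. Paths through (1, 14): (paths (0, 0) → (1, 14)) × (paths (1, 14) → (14, 17)) = C(15, 1) · C(16, 13) = 15 · 560 = 8400. Avoidance count = 265182525 − 8400 = 265174125.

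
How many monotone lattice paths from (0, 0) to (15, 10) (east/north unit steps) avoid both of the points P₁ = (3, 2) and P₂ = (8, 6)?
Number of paths = 1433870

Inclusion–exclusion. Total paths: C(25, 15) = 3268760. Through P₁: C(5, 3)·C(20, 12) = 1259700. Through P₂: C(14, 8)·C(11, 7) = 990990. Since P₁ is strictly southwest of P₂, a monotone path through both must visit P₁ then P₂; paths through both = C(5, 3)·C(9, 5)·C(11, 7) = 415800. Avoid both = 3268760 − 1259700 − 990990 + 415800 = 1433870.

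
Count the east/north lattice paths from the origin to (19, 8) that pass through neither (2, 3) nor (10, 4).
Number of paths = 1305370

Inclusion–exclusion. Total paths: C(27, 19) = 2220075. Through P₁: C(5, 2)·C(22, 17) = 263340. Through P₂: C(14, 10)·C(13, 9) = 715715. Since P₁ is strictly southwest of P₂, a monotone path through both must visit P₁ then P₂; paths through both = C(5, 2)·C(9, 8)·C(13, 9) = 64350. Avoid both = 2220075 − 263340 − 715715 + 64350 = 1305370.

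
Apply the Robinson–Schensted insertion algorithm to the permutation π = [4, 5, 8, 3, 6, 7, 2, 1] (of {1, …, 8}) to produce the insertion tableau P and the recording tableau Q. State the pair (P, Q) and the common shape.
P = [1, 5, 6, 7] / [2, 8] / [3] / [4];  Q = [1, 2, 3, 6] / [4, 5] / [7] / [8];  common shape = (4, 2, 1, 1)

Row-insert the values π_1, π_2, … into P one at a time, bumping the leftmost entry strictly greater than the inserted value down to the next row. The recording tableau Q records, in position (i, j), the step at which that cell was added to P.
  Insert 4 (step 1): P = [4];  Q = [1]
  Insert 5 (step 2): P = [4, 5];  Q = [1, 2]
  Insert 8 (step 3): P = [4, 5, 8];  Q = [1, 2, 3]
  Insert 3 (step 4): P = [3, 5, 8] / [4];  Q = [1, 2, 3] / [4]
  Insert 6 (step 5): P = [3, 5, 6] / [4, 8];  Q = [1, 2, 3] / [4, 5]
  Insert 7 (step 6): P = [3, 5, 6, 7] / [4, 8];  Q = [1, 2, 3, 6] / [4, 5]
  Insert 2 (step 7): P = [2, 5, 6, 7] / [3, 8] / [4];  Q = [1, 2, 3, 6] / [4, 5] / [7]
  Insert 1 (step 8): P = [1, 5, 6, 7] / [2, 8] / [3] / [4];  Q = [1, 2, 3, 6] / [4, 5] / [7] / [8]
Final shape: (4, 2, 1, 1).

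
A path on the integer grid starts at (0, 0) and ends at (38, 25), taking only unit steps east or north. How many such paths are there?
Number of paths = 244382877832924467

A monotone lattice path from (0, 0) to (38, 25) consists of 38 east steps and 25 north steps in some order, so it is determined by which 38 of the 63 steps are east. The count is C(63, 38) = 244382877832924467.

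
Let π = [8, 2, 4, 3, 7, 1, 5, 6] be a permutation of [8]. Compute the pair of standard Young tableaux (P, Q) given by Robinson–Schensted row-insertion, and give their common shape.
P = [1, 3, 5, 6] / [2, 7] / [4] / [8];  Q = [1, 3, 5, 8] / [2, 7] / [4] / [6];  common shape = (4, 2, 1, 1)

Row-insert the values π_1, π_2, … into P one at a time, bumping the leftmost entry strictly greater than the inserted value down to the next row. The recording tableau Q records, in position (i, j), the step at which that cell was added to P.
  Insert 8 (step 1): P = [8];  Q = [1]
  Insert 2 (step 2): P = [2] / [8];  Q = [1] / [2]
  Insert 4 (step 3): P = [2, 4] / [8];  Q = [1, 3] / [2]
  Insert 3 (step 4): P = [2, 3] / [4] / [8];  Q = [1, 3] / [2] / [4]
  Insert 7 (step 5): P = [2, 3, 7] / [4] / [8];  Q = [1, 3, 5] / [2] / [4]
  Insert 1 (step 6): P = [1, 3, 7] / [2] / [4] / [8];  Q = [1, 3, 5] / [2] / [4] / [6]
  Insert 5 (step 7): P = [1, 3, 5] / [2, 7] / [4] / [8];  Q = [1, 3, 5] / [2, 7] / [4] / [6]
  Insert 6 (step 8): P = [1, 3, 5, 6] / [2, 7] / [4] / [8];  Q = [1, 3, 5, 8] / [2, 7] / [4] / [6]
Final shape: (4, 2, 1, 1).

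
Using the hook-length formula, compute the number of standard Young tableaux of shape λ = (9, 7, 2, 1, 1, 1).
# SYT of shape (9, 7, 2, 1, 1, 1) = 97954272

Hook-length formula: f^λ = n! / Π hook(c), product over all cells c of the Young diagram. For λ = (9, 7, 2, 1, 1, 1), n = 21 boxes. Hook lengths by row (left-to-right, top-to-bottom): [14, 10, 8, 7, 6, 5, 4, 2, 1]; [11, 7, 5, 4, 3, 2, 1]; [5, 1]; [3]; [2]; [1]. Product of hooks = 521579520000. So f^λ = 21! / 521579520000 = 51090942171709440000 / 521579520000 = 97954272.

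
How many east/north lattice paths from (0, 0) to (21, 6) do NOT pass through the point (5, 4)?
Number of paths = 276732

Total paths from (0, 0) to (21, 6): C(27, 21) = 296010. Paths through (5, 4): (paths (0, 0) → (5, 4)) × (paths (5, 4) → (21, 6)) = C(9, 5) · C(18, 16) = 126 · 153 = 19278. Avoidance count = 296010 − 19278 = 276732.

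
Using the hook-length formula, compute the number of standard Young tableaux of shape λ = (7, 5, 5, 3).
# SYT of shape (7, 5, 5, 3) = 31039008

Hook-length formula: f^λ = n! / Π hook(c), product over all cells c of the Young diagram. For λ = (7, 5, 5, 3), n = 20 boxes. Hook lengths by row (left-to-right, top-to-bottom): [10, 9, 8, 6, 5, 2, 1]; [7, 6, 5, 3, 2]; [6, 5, 4, 2, 1]; [3, 2, 1]. Product of hooks = 78382080000. So f^λ = 20! / 78382080000 = 2432902008176640000 / 78382080000 = 31039008.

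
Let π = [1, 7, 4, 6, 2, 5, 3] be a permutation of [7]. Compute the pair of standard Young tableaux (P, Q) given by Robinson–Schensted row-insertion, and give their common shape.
P = [1, 2, 3] / [4, 5] / [6] / [7];  Q = [1, 2, 4] / [3, 6] / [5] / [7];  common shape = (3, 2, 1, 1)

Row-insert the values π_1, π_2, … into P one at a time, bumping the leftmost entry strictly greater than the inserted value down to the next row. The recording tableau Q records, in position (i, j), the step at which that cell was added to P.
  Insert 1 (step 1): P = [1];  Q = [1]
  Insert 7 (step 2): P = [1, 7];  Q = [1, 2]
  Insert 4 (step 3): P = [1, 4] / [7];  Q = [1, 2] / [3]
  Insert 6 (step 4): P = [1, 4, 6] / [7];  Q = [1, 2, 4] / [3]
  Insert 2 (step 5): P = [1, 2, 6] / [4] / [7];  Q = [1, 2, 4] / [3] / [5]
  Insert 5 (step 6): P = [1, 2, 5] / [4, 6] / [7];  Q = [1, 2, 4] / [3, 6] / [5]
  Insert 3 (step 7): P = [1, 2, 3] / [4, 5] / [6] / [7];  Q = [1, 2, 4] / [3, 6] / [5] / [7]
Final shape: (3, 2, 1, 1).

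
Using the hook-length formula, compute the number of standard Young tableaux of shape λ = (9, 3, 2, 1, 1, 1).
# SYT of shape (9, 3, 2, 1, 1, 1) = 700128

Hook-length formula: f^λ = n! / Π hook(c), product over all cells c of the Young diagram. For λ = (9, 3, 2, 1, 1, 1), n = 17 boxes. Hook lengths by row (left-to-right, top-to-bottom): [14, 10, 8, 6, 5, 4, 3, 2, 1]; [7, 3, 1]; [5, 1]; [3]; [2]; [1]. Product of hooks = 508032000. So f^λ = 17! / 508032000 = 355687428096000 / 508032000 = 700128.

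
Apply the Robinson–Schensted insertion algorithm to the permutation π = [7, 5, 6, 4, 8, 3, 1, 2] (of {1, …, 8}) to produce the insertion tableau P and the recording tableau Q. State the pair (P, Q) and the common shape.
P = [1, 2, 8] / [3, 6] / [4] / [5] / [7];  Q = [1, 3, 5] / [2, 8] / [4] / [6] / [7];  common shape = (3, 2, 1, 1, 1)

Row-insert the values π_1, π_2, … into P one at a time, bumping the leftmost entry strictly greater than the inserted value down to the next row. The recording tableau Q records, in position (i, j), the step at which that cell was added to P.
  Insert 7 (step 1): P = [7];  Q = [1]
  Insert 5 (step 2): P = [5] / [7];  Q = [1] / [2]
  Insert 6 (step 3): P = [5, 6] / [7];  Q = [1, 3] / [2]
  Insert 4 (step 4): P = [4, 6] / [5] / [7];  Q = [1, 3] / [2] / [4]
  Insert 8 (step 5): P = [4, 6, 8] / [5] / [7];  Q = [1, 3, 5] / [2] / [4]
  Insert 3 (step 6): P = [3, 6, 8] / [4] / [5] / [7];  Q = [1, 3, 5] / [2] / [4] / [6]
  Insert 1 (step 7): P = [1, 6, 8] / [3] / [4] / [5] / [7];  Q = [1, 3, 5] / [2] / [4] / [6] / [7]
  Insert 2 (step 8): P = [1, 2, 8] / [3, 6] / [4] / [5] / [7];  Q = [1, 3, 5] / [2, 8] / [4] / [6] / [7]
Final shape: (3, 2, 1, 1, 1).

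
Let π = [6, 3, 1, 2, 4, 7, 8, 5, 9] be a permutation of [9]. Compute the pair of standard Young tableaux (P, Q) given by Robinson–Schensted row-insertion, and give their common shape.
P = [1, 2, 4, 5, 8, 9] / [3, 7] / [6];  Q = [1, 4, 5, 6, 7, 9] / [2, 8] / [3];  common shape = (6, 2, 1)

Row-insert the values π_1, π_2, … into P one at a time, bumping the leftmost entry strictly greater than the inserted value down to the next row. The recording tableau Q records, in position (i, j), the step at which that cell was added to P.
  Insert 6 (step 1): P = [6];  Q = [1]
  Insert 3 (step 2): P = [3] / [6];  Q = [1] / [2]
  Insert 1 (step 3): P = [1] / [3] / [6];  Q = [1] / [2] / [3]
  Insert 2 (step 4): P = [1, 2] / [3] / [6];  Q = [1, 4] / [2] / [3]
  Insert 4 (step 5): P = [1, 2, 4] / [3] / [6];  Q = [1, 4, 5] / [2] / [3]
  Insert 7 (step 6): P = [1, 2, 4, 7] / [3] / [6];  Q = [1, 4, 5, 6] / [2] / [3]
  Insert 8 (step 7): P = [1, 2, 4, 7, 8] / [3] / [6];  Q = [1, 4, 5, 6, 7] / [2] / [3]
  Insert 5 (step 8): P = [1, 2, 4, 5, 8] / [3, 7] / [6];  Q = [1, 4, 5, 6, 7] / [2, 8] / [3]
  Insert 9 (step 9): P = [1, 2, 4, 5, 8, 9] / [3, 7] / [6];  Q = [1, 4, 5, 6, 7, 9] / [2, 8] / [3]
Final shape: (6, 2, 1).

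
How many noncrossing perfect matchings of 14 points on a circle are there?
C_7 = 429

These noncrossing handshakes are counted by the Catalan number C_n = (1/(n + 1)) · C(2n, n). For n = 7: C_7 = (1/8) · C(14, 7) = 3432/8 = 429.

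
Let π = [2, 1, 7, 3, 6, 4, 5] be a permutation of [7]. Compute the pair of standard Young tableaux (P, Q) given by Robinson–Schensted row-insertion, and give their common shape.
P = [1, 3, 4, 5] / [2, 6] / [7];  Q = [1, 3, 5, 7] / [2, 4] / [6];  common shape = (4, 2, 1)

Row-insert the values π_1, π_2, … into P one at a time, bumping the leftmost entry strictly greater than the inserted value down to the next row. The recording tableau Q records, in position (i, j), the step at which that cell was added to P.
  Insert 2 (step 1): P = [2];  Q = [1]
  Insert 1 (step 2): P = [1] / [2];  Q = [1] / [2]
  Insert 7 (step 3): P = [1, 7] / [2];  Q = [1, 3] / [2]
  Insert 3 (step 4): P = [1, 3] / [2, 7];  Q = [1, 3] / [2, 4]
  Insert 6 (step 5): P = [1, 3, 6] / [2, 7];  Q = [1, 3, 5] / [2, 4]
  Insert 4 (step 6): P = [1, 3, 4] / [2, 6] / [7];  Q = [1, 3, 5] / [2, 4] / [6]
  Insert 5 (step 7): P = [1, 3, 4, 5] / [2, 6] / [7];  Q = [1, 3, 5, 7] / [2, 4] / [6]
Final shape: (4, 2, 1).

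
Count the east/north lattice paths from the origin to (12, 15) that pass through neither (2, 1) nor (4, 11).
Number of paths = 10922427

Inclusion–exclusion. Total paths: C(27, 12) = 17383860. Through P₁: C(3, 2)·C(24, 10) = 5883768. Through P₂: C(15, 4)·C(12, 8) = 675675. Since P₁ is strictly southwest of P₂, a monotone path through both must visit P₁ then P₂; paths through both = C(3, 2)·C(12, 2)·C(12, 8) = 98010. Avoid both = 17383860 − 5883768 − 675675 + 98010 = 10922427.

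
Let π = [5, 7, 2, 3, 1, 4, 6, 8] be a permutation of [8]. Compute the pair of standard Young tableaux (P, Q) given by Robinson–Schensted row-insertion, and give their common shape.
P = [1, 3, 4, 6, 8] / [2, 7] / [5];  Q = [1, 2, 6, 7, 8] / [3, 4] / [5];  common shape = (5, 2, 1)

Row-insert the values π_1, π_2, … into P one at a time, bumping the leftmost entry strictly greater than the inserted value down to the next row. The recording tableau Q records, in position (i, j), the step at which that cell was added to P.
  Insert 5 (step 1): P = [5];  Q = [1]
  Insert 7 (step 2): P = [5, 7];  Q = [1, 2]
  Insert 2 (step 3): P = [2, 7] / [5];  Q = [1, 2] / [3]
  Insert 3 (step 4): P = [2, 3] / [5, 7];  Q = [1, 2] / [3, 4]
  Insert 1 (step 5): P = [1, 3] / [2, 7] / [5];  Q = [1, 2] / [3, 4] / [5]
  Insert 4 (step 6): P = [1, 3, 4] / [2, 7] / [5];  Q = [1, 2, 6] / [3, 4] / [5]
  Insert 6 (step 7): P = [1, 3, 4, 6] / [2, 7] / [5];  Q = [1, 2, 6, 7] / [3, 4] / [5]
  Insert 8 (step 8): P = [1, 3, 4, 6, 8] / [2, 7] / [5];  Q = [1, 2, 6, 7, 8] / [3, 4] / [5]
Final shape: (5, 2, 1).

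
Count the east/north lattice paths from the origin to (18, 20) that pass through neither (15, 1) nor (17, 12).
Number of paths = 33110923787

Inclusion–exclusion. Total paths: C(38, 18) = 33578000610. Through P₁: C(16, 15)·C(22, 3) = 24640. Through P₂: C(29, 17)·C(9, 1) = 467063415. Since P₁ is strictly southwest of P₂, a monotone path through both must visit P₁ then P₂; paths through both = C(16, 15)·C(13, 2)·C(9, 1) = 11232. Avoid both = 33578000610 − 24640 − 467063415 + 11232 = 33110923787.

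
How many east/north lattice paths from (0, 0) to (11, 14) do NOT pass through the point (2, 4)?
Number of paths = 3071730

Total paths from (0, 0) to (11, 14): C(25, 11) = 4457400. Paths through (2, 4): (paths (0, 0) → (2, 4)) × (paths (2, 4) → (11, 14)) = C(6, 2) · C(19, 9) = 15 · 92378 = 1385670. Avoidance count = 4457400 − 1385670 = 3071730.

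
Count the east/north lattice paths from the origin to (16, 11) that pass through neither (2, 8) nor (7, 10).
Number of paths = 12822265

Inclusion–exclusion. Total paths: C(27, 16) = 13037895. Through P₁: C(10, 2)·C(17, 14) = 30600. Through P₂: C(17, 7)·C(10, 9) = 194480. Since P₁ is strictly southwest of P₂, a monotone path through both must visit P₁ then P₂; paths through both = C(10, 2)·C(7, 5)·C(10, 9) = 9450. Avoid both = 13037895 − 30600 − 194480 + 9450 = 12822265.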